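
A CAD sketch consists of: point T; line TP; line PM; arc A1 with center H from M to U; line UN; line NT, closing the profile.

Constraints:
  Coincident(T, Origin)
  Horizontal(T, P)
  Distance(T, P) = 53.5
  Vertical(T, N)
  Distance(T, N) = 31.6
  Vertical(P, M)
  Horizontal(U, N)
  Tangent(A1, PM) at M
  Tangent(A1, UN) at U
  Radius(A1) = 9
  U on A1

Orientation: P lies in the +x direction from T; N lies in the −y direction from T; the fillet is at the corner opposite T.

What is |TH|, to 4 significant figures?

49.91

T and N share the same x with |TN| = 31.6 and N on the −y side, so N = (0.000, -31.60). The virtual corner opposite T is at (53.50, -31.60). Since A1 is tangent to PM there, HM ⟂ PM and tangency of A1 to UN means the radius HU is perpendicular to UN, with radius 9.0, so the center H sits 9.0 in from both sides at H = (44.50, -22.60). Then |TH| = |H − T| = 49.91.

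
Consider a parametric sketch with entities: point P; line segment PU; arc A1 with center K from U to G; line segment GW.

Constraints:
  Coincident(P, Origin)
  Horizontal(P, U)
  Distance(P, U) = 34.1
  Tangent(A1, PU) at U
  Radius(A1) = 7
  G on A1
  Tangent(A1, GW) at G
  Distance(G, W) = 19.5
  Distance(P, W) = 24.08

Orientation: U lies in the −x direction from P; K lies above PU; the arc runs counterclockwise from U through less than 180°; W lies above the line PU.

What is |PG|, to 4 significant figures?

28.79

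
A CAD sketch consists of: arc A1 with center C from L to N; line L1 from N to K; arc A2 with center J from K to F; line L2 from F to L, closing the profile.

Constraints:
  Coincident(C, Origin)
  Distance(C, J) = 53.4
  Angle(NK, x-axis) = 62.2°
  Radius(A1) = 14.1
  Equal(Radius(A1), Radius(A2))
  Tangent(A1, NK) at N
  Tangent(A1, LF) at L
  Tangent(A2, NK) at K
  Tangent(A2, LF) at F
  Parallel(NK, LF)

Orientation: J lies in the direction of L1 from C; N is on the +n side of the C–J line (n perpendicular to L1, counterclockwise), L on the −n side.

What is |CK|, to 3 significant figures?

55.2

Tangency of A1 to both parallel lines with radius 14.1 puts N and L at C ± 14.1·n: N = (-12.5, 6.58), L = (12.5, -6.58). Equal radii place K and F the same way about J: K = J + 14.1·n = (12.4, 53.8), F = J − 14.1·n = (37.4, 40.7). Then |CK| = |K − C| = 55.2.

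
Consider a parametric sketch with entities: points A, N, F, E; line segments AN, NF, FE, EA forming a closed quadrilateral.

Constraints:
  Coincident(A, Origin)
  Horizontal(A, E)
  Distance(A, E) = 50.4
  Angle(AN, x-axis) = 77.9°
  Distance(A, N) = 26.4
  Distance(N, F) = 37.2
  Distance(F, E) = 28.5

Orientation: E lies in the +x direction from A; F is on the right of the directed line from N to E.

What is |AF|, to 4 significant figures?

23.90

A is at the origin; A and E share the same y with |AE| = 50.4 and E in +x, so E = (50.4, 0). AN runs at 77.9° with |AN| = 26.4, so N = (5.534, 25.81). F is determined by |NF| = 37.2 and |FE| = 28.5 together: it lies at the intersection of circle(N, 37.2) and circle(E, 28.5). With |NE| = 51.76, the foot of the radical line on NE is 31.40 from N and the perpendicular offset is √(37.2² − 31.40²) = 19.94. Taking the right-of-NE solution: F = (22.81, -7.133).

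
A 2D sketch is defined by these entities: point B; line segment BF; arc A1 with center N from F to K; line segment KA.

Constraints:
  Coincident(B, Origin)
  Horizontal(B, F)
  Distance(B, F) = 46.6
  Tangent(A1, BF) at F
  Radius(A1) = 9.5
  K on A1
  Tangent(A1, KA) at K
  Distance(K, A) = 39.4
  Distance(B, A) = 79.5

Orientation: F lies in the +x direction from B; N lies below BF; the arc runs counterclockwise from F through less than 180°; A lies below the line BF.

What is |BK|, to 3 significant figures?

42.4

B is at the origin; BF is horizontal with |BF| = 46.6 and F on the +x side, so F = (46.6, 0.00). A1 meets BF tangentially, so NF is at right angles to BF, so N = F + (0, -9.5) = (46.6, -9.50). Since NK ⟂ KA (tangency), |NA| = √(9.5² + 39.4²) = 40.5 regardless of where K sits on A1. So A lies on both circle(B, 79.5) and circle(N, 40.5); the below-BF intersection is A = (65.2, -45.5). K is the foot of the tangent from A: K = (39.4, -15.7).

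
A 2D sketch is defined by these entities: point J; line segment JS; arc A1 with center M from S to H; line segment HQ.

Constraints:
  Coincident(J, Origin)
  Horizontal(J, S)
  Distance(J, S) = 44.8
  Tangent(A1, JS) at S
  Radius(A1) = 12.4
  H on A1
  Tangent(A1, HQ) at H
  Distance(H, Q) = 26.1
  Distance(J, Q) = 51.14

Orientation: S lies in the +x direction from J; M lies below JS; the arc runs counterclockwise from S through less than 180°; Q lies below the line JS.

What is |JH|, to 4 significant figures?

34.84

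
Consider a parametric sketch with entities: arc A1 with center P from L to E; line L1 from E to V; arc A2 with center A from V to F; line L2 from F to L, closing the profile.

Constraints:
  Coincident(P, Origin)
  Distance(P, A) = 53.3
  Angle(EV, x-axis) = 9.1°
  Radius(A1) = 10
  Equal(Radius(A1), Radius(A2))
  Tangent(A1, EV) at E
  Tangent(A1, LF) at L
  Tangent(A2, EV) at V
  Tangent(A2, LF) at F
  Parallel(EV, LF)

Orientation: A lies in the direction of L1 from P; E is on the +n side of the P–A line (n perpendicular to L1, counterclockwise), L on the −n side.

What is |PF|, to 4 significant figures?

54.23

The slot axis is L1's direction at 9.1°, so u = (cos 9.1°, sin 9.1°) = (0.9874, 0.1582) and n = (−sin 9.1°, cos 9.1°) = (-0.1582, 0.9874). P is at the origin and A lies 53.3 along u from P, so A = 53.3·u = (52.63, 8.430). Tangency of A1 to both parallel lines with radius 10.0 puts E and L at P ± 10.0·n: E = (-1.582, 9.874), L = (1.582, -9.874). Equal radii place V and F the same way about A: V = A + 10.0·n = (51.05, 18.30), F = A − 10.0·n = (54.21, -1.444). Then |PF| = |F − P| = 54.23.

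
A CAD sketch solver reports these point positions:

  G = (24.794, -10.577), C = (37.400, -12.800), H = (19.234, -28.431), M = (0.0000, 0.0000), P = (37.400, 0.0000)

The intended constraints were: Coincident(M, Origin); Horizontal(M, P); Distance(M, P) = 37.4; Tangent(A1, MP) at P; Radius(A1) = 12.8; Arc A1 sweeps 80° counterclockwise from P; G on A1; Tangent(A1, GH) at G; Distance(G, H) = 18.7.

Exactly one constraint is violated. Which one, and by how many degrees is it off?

Tangent(A1, GH) at G — off by 7.30°.

M = (0.00, 0.00) ✓; M.y = 0.00, P.y = 0.00 ✓; |MP| = 37.40 ✓; ∠(CP, PM) = 90.00° ✓; |CP| = 12.80 ✓; bearing(C→G) − bearing(C→P) = 80.00° ✓; |CG| = 12.80 ✓; ∠(CG, GH) = 97.30° ✗; |GH| = 18.70 ✓.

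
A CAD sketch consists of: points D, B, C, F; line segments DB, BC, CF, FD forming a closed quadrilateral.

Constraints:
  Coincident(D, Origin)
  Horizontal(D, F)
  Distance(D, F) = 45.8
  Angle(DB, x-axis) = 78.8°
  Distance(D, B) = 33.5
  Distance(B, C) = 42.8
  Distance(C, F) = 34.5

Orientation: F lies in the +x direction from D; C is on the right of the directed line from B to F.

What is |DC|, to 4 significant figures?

15.80

D is at the origin; DF is horizontal with |DF| = 45.8 and F in +x, so F = (45.8, 0). DB runs at 78.8° with |DB| = 33.5, so B = (6.507, 32.86). C is determined by |BC| = 42.8 and |CF| = 34.5 together: it lies at the intersection of circle(B, 42.8) and circle(F, 34.5). With |BF| = 51.22, the foot of the radical line on BF is 31.87 from B and the perpendicular offset is √(42.8² − 31.87²) = 28.56. Taking the right-of-BF solution: C = (12.63, -9.497).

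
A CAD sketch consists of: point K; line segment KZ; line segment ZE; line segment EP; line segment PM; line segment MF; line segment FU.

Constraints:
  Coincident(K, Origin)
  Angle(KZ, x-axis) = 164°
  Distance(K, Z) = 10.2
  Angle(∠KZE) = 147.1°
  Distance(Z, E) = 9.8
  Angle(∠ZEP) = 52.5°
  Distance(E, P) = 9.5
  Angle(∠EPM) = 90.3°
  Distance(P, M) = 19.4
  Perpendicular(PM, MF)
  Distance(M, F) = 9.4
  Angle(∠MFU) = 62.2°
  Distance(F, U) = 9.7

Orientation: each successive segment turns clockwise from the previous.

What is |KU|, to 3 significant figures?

10.9

K is at the origin; KZ runs at 164.0° with length 10.2, so Z = (-9.80, 2.81). ∠KZE = 147.1° gives ZE at 131° from the x-axis; with |ZE| = 9.8, E = (-16.2, 10.2). ∠ZEP = 52.5° gives EP at 3.60° from the x-axis; with |EP| = 9.5, P = (-6.77, 10.8). ∠EPM = 90.3° gives PM at -86.1° from the x-axis; with |PM| = 19.4, M = (-5.45, -8.56). PM is perpendicular to MF, so MF runs at -176°; with |MF| = 9.4, F = (-14.8, -9.20). ∠MFU = 62.2° gives FU at 66.1° from the x-axis; with |FU| = 9.7, U = (-10.9, -0.333). Then |KU| = |U − K| = 10.9.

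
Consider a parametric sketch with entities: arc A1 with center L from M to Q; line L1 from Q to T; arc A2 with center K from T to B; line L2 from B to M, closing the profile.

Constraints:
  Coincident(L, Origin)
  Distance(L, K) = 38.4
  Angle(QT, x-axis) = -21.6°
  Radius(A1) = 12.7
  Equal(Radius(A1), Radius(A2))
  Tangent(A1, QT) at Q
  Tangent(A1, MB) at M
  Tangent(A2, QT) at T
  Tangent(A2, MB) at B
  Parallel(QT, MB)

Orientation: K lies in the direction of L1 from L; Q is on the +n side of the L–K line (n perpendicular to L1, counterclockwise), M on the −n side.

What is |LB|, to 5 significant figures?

40.446

The slot axis is L1's direction at -21.6°, so u = (cos -21.6°, sin -21.6°) = (0.92978, -0.36812) and n = (−sin -21.6°, cos -21.6°) = (0.36812, 0.92978). L is at the origin and K lies 38.4 along u from L, so K = 38.4·u = (35.703, -14.136). Tangency of A1 to both parallel lines with radius 12.7 puts Q and M at L ± 12.7·n: Q = (4.6752, 11.808), M = (-4.6752, -11.808). Equal radii place T and B the same way about K: T = K + 12.7·n = (40.379, -2.3278), B = K − 12.7·n = (31.028, -25.944). Then |LB| = |B − L| = 40.446.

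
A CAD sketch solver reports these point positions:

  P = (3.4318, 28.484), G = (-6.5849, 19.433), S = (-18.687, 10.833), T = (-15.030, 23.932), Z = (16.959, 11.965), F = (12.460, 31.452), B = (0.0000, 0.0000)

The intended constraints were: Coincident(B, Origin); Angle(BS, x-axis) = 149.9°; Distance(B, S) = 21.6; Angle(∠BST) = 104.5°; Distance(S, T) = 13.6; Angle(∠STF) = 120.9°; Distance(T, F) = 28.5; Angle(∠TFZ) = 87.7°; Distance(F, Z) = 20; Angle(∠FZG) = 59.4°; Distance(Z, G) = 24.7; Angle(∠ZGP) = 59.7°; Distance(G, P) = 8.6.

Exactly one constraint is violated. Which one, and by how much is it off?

Distance(G, P) = 8.6 — off by 4.90.

B = (0.00, 0.00) ✓; BS at 149.9° ✓; |BS| = 21.60 ✓; ∠BST = 104.5° ✓; |ST| = 13.60 ✓; ∠STF = 120.9° ✓; |TF| = 28.50 ✓; ∠TFZ = 87.70° ✓; |FZ| = 20.00 ✓; ∠FZG = 59.40° ✓; |ZG| = 24.70 ✓; ∠ZGP = 59.70° ✓; |GP| = 13.50 ✗.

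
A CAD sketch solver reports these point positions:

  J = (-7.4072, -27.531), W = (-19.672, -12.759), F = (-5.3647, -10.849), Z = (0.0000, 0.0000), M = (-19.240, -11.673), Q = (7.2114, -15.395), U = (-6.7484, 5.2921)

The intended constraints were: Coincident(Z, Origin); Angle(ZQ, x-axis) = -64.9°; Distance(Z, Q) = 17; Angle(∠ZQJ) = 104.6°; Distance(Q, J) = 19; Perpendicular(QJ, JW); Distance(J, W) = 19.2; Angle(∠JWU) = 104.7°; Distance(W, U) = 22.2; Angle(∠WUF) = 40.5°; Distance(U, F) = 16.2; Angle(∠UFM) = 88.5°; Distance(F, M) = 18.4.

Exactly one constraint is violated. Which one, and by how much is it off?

Distance(F, M) = 18.4 — off by 4.50.

Z = (0.00, 0.00) ✓; ZQ at -64.90° ✓; |ZQ| = 17.00 ✓; ∠ZQJ = 104.6° ✓; |QJ| = 19.00 ✓; ∠(QJ, JW) = 90.00° ✓; |JW| = 19.20 ✓; ∠JWU = 104.7° ✓; |WU| = 22.20 ✓; ∠WUF = 40.50° ✓; |UF| = 16.20 ✓; ∠UFM = 88.50° ✓; |FM| = 13.90 ✗.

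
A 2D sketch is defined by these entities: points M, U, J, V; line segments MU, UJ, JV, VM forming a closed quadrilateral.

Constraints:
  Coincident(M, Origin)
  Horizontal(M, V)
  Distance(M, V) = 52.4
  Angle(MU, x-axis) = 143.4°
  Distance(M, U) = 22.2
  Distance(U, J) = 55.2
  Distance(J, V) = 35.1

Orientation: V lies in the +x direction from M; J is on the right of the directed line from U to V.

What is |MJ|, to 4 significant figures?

33.04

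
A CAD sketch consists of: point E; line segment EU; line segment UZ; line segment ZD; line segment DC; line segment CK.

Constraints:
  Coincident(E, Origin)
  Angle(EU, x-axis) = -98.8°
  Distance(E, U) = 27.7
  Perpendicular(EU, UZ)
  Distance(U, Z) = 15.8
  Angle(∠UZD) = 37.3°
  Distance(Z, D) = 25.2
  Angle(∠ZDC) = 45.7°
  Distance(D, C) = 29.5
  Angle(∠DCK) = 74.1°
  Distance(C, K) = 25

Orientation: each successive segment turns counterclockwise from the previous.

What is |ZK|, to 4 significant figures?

7.849

E is at the origin; EU runs at -98.8° with length 27.7, so U = (-4.238, -27.37). The perpendicularity gives UZ at right angles to EU, so UZ runs at -8.800°; with |UZ| = 15.8, Z = (11.38, -29.79). ∠UZD = 37.3° gives ZD at 133.9° from the x-axis; with |ZD| = 25.2, D = (-6.097, -11.63). ∠ZDC = 45.7° gives DC at -91.80° from the x-axis; with |DC| = 29.5, C = (-7.024, -41.12). ∠DCK = 74.1° gives CK at 14.10° from the x-axis; with |CK| = 25.0, K = (17.22, -35.03). Then |ZK| = |K − Z| = 7.849.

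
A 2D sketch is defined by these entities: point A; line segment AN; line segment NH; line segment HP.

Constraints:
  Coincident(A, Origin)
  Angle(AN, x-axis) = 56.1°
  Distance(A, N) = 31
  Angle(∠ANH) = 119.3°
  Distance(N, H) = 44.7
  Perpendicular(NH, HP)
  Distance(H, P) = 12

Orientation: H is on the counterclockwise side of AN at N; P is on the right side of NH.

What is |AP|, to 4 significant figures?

71.47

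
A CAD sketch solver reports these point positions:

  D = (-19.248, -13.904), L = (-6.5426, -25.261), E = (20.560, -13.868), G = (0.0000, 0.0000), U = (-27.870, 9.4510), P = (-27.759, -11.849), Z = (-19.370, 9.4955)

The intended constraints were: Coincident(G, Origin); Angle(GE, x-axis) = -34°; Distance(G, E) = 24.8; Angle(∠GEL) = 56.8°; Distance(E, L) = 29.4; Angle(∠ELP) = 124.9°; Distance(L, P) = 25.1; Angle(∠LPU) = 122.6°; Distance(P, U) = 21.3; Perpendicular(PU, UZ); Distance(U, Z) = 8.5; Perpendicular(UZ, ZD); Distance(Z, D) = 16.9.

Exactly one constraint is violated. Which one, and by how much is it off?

Distance(Z, D) = 16.9 — off by 6.50.

G = (0.00, 0.00) ✓; GE at -34.00° ✓; |GE| = 24.80 ✓; ∠GEL = 56.80° ✓; |EL| = 29.40 ✓; ∠ELP = 124.9° ✓; |LP| = 25.10 ✓; ∠LPU = 122.6° ✓; |PU| = 21.30 ✓; ∠(PU, UZ) = 90.00° ✓; |UZ| = 8.500 ✓; ∠(UZ, ZD) = 90.00° ✓; |ZD| = 23.40 ✗.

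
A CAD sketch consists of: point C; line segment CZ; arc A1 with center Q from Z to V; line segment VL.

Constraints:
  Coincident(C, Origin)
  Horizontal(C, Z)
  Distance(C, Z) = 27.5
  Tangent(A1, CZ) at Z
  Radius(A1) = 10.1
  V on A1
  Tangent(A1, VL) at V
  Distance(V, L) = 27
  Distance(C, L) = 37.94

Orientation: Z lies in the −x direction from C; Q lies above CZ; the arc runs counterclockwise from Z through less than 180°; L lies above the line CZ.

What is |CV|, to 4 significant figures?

19.53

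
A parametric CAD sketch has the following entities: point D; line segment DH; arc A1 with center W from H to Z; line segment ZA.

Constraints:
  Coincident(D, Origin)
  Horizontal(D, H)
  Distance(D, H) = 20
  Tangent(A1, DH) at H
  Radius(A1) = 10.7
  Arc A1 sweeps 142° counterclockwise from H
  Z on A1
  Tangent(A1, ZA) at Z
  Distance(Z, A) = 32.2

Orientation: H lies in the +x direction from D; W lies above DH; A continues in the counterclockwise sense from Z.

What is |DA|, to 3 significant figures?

39.0

On A1, H sits at bearing -90° from W; a 142° counterclockwise sweep puts Z at bearing 52°, so Z = W + 10.7·(cos 52°, sin 52°) = (26.6, 19.1). The tangent condition forces WZ to be normal to ZA, so ZA runs along (−sin 52°, cos 52°); with |ZA| = 32.2, A = (1.21, 39.0). Then |DA| = |A − D| = 39.0.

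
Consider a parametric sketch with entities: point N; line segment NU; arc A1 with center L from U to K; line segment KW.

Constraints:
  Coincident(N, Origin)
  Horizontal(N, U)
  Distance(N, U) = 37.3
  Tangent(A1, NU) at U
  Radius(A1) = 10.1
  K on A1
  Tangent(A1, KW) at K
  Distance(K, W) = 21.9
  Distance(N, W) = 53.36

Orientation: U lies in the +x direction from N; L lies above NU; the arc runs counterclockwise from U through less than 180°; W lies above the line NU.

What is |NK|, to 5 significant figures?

48.743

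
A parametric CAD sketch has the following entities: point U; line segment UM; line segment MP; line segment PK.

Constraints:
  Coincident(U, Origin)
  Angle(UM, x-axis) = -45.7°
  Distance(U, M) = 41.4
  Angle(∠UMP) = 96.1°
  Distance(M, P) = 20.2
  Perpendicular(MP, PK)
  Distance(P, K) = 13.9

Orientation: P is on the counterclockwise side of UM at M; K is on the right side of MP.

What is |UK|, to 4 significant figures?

60.31

∠UMP = 96.1°, so MP runs at -45.7° + (180° − 96.1°) = 38.20° from the x-axis; with |MP| = 20.2, P = M + 20.2·(cos 38.20°, sin 38.20°) = (44.79, -17.14). MP ⟂ PK; with |PK| = 13.9 on the right of MP, K = P + 13.9·(0.6184, -0.7859) = (53.38, -28.06). Then |UK| = |K − U| = 60.31.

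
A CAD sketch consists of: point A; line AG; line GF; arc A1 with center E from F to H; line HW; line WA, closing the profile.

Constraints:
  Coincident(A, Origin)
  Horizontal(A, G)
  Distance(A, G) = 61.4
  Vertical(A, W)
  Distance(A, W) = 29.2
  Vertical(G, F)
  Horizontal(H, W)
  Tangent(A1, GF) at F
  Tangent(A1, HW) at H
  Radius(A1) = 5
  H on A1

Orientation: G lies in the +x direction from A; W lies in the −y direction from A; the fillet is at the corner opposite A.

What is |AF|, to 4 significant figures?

66.00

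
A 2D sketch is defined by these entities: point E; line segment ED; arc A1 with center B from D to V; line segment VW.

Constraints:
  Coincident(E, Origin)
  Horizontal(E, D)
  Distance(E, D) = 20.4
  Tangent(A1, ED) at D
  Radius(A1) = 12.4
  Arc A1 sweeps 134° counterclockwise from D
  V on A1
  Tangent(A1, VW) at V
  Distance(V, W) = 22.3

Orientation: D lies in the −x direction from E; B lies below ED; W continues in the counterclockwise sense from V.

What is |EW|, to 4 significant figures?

39.55

On A1, D sits at bearing 90° from B; a 134° counterclockwise sweep puts V at bearing 224°, so V = B + 12.4·(cos 224°, sin 224°) = (-29.32, -21.01). Tangency of A1 to VW means the radius BV is perpendicular to VW, so VW runs along (−sin 224°, cos 224°); with |VW| = 22.3, W = (-13.83, -37.06). Then |EW| = |W − E| = 39.55.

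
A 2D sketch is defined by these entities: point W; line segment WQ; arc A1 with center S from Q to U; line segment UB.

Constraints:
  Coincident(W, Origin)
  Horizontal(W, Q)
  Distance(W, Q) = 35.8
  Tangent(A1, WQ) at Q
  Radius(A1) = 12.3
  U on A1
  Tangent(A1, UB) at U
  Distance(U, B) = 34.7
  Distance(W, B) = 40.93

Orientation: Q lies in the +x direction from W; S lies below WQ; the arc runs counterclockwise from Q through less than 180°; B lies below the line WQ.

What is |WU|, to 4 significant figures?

25.60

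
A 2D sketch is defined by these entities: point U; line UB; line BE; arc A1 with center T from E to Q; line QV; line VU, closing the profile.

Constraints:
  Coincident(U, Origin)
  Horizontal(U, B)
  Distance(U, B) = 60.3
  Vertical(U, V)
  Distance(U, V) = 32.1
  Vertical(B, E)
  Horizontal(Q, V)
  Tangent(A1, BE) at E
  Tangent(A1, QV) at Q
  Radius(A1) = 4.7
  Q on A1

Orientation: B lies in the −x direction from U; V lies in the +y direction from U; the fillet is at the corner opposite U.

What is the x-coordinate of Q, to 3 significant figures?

-55.6

The virtual corner opposite U is at (-60.3, 32.1). Since A1 is tangent to BE there, TE ⟂ BE and the tangent condition forces TQ to be normal to QV, with radius 4.7, so the center T sits 4.7 in from both sides at T = (-55.6, 27.4). That places the tangent points at E = (-60.3, 27.4) on BE and Q = (-55.6, 32.1) on QV. So Q.x = -55.6.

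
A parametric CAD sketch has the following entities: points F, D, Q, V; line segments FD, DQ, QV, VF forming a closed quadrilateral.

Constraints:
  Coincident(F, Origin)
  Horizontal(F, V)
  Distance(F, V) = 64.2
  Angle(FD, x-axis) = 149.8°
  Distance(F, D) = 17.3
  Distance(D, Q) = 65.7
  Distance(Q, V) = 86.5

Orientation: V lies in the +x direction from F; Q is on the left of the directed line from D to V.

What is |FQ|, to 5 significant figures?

69.740

Checks: |DQ| = 65.70 ✓; |QV| = 86.50 ✓.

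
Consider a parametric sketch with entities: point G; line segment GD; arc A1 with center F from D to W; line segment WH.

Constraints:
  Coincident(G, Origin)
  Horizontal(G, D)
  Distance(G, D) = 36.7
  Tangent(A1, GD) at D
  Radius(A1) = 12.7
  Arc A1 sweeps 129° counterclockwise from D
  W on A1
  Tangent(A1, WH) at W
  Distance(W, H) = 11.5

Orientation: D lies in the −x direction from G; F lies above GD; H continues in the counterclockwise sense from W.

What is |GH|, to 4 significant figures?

45.15

G is at the origin; G and D share the same y with |GD| = 36.7 and D on the −x side, so D = (-36.70, 0.000). Tangency of A1 to GD means the radius FD is perpendicular to GD, so F = D + (0, 12.7) = (-36.70, 12.70). On A1, D sits at bearing -90° from F; a 129° counterclockwise sweep puts W at bearing 39°, so W = F + 12.7·(cos 39°, sin 39°) = (-26.83, 20.69). Tangency of A1 to WH means the radius FW is perpendicular to WH, so WH runs along (−sin 39°, cos 39°); with |WH| = 11.5, H = (-34.07, 29.63). Then |GH| = |H − G| = 45.15.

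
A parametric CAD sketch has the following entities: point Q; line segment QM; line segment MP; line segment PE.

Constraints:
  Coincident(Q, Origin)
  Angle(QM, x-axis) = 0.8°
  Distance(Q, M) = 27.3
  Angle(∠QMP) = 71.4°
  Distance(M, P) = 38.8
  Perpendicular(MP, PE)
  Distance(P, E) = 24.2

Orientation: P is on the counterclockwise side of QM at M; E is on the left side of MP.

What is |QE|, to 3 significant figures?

30.1

Q is at the origin; QM runs at 0.8° with length 27.3, so M = 27.3·(cos 0.8°, sin 0.8°) = (27.3, 0.381). ∠QMP = 71.4°, so MP runs at 0.8° + (180° − 71.4°) = 109° from the x-axis; with |MP| = 38.8, P = M + 38.8·(cos 109°, sin 109°) = (14.4, 37.0). MP ⟂ PE; with |PE| = 24.2 on the left of MP, E = P + 24.2·(-0.943, -0.332) = (-8.42, 28.9). Then |QE| = |E − Q| = 30.1.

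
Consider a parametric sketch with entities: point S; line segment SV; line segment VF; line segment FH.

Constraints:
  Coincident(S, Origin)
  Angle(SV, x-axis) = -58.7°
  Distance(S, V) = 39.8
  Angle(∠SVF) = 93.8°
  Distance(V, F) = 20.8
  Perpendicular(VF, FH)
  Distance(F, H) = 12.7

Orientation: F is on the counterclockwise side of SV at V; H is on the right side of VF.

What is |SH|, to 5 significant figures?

57.414

∠SVF = 93.8°, so VF runs at -58.7° + (180° − 93.8°) = 27.500° from the x-axis; with |VF| = 20.8, F = V + 20.8·(cos 27.500°, sin 27.500°) = (39.127, -24.403). VF is perpendicular to FH; with |FH| = 12.7 on the right of VF, H = F + 12.7·(0.46175, -0.88701) = (44.991, -35.668). Then |SH| = |H − S| = 57.414.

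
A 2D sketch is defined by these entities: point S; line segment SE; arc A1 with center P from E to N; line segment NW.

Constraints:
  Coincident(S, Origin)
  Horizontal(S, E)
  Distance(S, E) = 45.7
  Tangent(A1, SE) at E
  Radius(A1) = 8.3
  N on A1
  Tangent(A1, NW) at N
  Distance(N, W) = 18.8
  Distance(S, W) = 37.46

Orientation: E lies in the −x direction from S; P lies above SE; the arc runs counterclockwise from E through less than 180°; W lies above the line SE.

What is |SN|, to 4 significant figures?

38.46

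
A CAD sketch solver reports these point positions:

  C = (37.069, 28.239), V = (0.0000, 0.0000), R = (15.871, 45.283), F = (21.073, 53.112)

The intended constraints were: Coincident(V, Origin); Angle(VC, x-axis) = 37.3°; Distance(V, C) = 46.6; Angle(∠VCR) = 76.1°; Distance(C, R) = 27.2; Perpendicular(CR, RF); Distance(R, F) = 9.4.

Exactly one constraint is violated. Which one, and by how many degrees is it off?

Perpendicular(CR, RF) — off by 5.20°.

V = (0.00, 0.00) ✓; VC at 37.30° ✓; |VC| = 46.60 ✓; ∠VCR = 76.10° ✓; |CR| = 27.20 ✓; ∠(CR, RF) = 84.80° ✗; |RF| = 9.400 ✓.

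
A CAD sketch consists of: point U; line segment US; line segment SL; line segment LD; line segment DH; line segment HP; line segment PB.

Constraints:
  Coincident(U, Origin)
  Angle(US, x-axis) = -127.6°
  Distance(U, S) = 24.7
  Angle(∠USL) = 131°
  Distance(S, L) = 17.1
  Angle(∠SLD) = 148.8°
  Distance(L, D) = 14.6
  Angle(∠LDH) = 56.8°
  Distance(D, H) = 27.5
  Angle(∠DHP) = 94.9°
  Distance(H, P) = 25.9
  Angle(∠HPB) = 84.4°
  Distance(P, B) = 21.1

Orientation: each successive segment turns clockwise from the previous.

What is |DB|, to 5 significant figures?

26.961

U is at the origin; US runs at -127.6° with length 24.7, so S = (-15.071, -19.570). ∠USL = 131.0° gives SL at -176.60° from the x-axis; with |SL| = 17.1, L = (-32.140, -20.584). ∠SLD = 148.8° gives LD at 152.20° from the x-axis; with |LD| = 14.6, D = (-45.055, -13.774). ∠LDH = 56.8° gives DH at 29.000° from the x-axis; with |DH| = 27.5, H = (-21.003, -0.44218). ∠DHP = 94.9° gives HP at -56.100° from the x-axis; with |HP| = 25.9, P = (-6.5577, -21.940). ∠HPB = 84.4° gives PB at -151.70° from the x-axis; with |PB| = 21.1, B = (-25.136, -31.943). Then |DB| = |B − D| = 26.961.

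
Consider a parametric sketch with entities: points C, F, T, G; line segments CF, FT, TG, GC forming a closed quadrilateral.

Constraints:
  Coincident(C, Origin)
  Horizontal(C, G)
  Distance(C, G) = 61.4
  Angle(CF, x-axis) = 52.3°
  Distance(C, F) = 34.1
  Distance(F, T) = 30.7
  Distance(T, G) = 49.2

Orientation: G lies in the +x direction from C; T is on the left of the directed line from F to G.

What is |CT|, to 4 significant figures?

64.36

Checks: |FT| = 30.70 ✓; |TG| = 49.20 ✓.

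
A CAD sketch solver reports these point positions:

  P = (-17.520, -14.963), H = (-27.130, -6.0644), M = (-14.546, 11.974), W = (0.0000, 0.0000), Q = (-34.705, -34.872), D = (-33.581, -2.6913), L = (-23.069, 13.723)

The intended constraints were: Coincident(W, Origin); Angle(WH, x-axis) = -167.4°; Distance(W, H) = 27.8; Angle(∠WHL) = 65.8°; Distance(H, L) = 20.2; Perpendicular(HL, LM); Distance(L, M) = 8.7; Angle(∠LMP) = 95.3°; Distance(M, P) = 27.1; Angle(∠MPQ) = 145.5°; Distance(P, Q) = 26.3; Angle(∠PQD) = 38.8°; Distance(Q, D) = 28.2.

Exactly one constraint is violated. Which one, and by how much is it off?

Distance(Q, D) = 28.2 — off by 4.00.

W = (0.00, 0.00) ✓; WH at -167.4° ✓; |WH| = 27.80 ✓; ∠WHL = 65.80° ✓; |HL| = 20.20 ✓; ∠(HL, LM) = 90.00° ✓; |LM| = 8.701 ✓; ∠LMP = 95.30° ✓; |MP| = 27.10 ✓; ∠MPQ = 145.5° ✓; |PQ| = 26.30 ✓; ∠PQD = 38.80° ✓; |QD| = 32.20 ✗.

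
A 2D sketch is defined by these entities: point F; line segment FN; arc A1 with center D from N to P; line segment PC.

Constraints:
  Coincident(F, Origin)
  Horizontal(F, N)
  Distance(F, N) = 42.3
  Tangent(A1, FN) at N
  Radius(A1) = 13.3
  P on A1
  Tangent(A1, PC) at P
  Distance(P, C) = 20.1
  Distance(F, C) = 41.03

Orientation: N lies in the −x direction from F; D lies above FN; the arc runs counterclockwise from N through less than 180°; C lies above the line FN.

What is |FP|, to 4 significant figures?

31.31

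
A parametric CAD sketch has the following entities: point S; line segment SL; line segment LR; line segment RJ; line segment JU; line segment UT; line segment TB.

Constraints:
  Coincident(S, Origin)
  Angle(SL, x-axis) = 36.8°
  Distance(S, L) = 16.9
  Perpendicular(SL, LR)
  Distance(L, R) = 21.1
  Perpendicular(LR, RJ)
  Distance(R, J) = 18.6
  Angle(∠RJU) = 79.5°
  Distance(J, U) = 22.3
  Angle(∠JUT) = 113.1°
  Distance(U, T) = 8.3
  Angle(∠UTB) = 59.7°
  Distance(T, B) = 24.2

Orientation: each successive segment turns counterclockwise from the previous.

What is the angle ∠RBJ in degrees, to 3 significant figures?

169°

S is at the origin; SL runs at 36.8° with length 16.9, so L = (13.5, 10.1). SL ⟂ LR, so LR runs at 127°; with |LR| = 21.1, R = (0.893, 27.0). LR is perpendicular to RJ, so RJ runs at -143°; with |RJ| = 18.6, J = (-14.0, 15.9). ∠RJU = 79.5° gives JU at -42.7° from the x-axis; with |JU| = 22.3, U = (2.39, 0.754). ∠JUT = 113.1° gives UT at 24.2° from the x-axis; with |UT| = 8.3, T = (9.96, 4.16). ∠UTB = 59.7° gives TB at 144° from the x-axis; with |TB| = 24.2, B = (-9.74, 18.2). Then cos ∠RBJ = BR·BJ / (|BR||BJ|), giving 169°.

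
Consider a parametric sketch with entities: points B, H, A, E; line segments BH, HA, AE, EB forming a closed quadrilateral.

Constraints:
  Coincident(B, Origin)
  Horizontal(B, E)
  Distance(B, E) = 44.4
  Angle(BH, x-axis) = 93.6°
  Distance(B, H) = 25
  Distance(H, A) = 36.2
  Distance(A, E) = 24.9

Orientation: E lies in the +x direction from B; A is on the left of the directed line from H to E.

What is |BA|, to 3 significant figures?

41.5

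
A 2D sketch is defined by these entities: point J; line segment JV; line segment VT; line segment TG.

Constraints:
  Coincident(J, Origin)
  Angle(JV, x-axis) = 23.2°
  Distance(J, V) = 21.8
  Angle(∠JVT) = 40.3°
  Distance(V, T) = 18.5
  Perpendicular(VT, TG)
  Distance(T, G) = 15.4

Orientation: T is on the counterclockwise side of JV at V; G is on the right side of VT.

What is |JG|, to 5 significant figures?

29.559

∠JVT = 40.3°, so VT runs at 23.2° + (180° − 40.3°) = 162.90° from the x-axis; with |VT| = 18.5, T = V + 18.5·(cos 162.90°, sin 162.90°) = (2.3550, 14.028). VT ⟂ TG; with |TG| = 15.4 on the right of VT, G = T + 15.4·(0.29404, 0.95579) = (6.8832, 28.747). Then |JG| = |G − J| = 29.559.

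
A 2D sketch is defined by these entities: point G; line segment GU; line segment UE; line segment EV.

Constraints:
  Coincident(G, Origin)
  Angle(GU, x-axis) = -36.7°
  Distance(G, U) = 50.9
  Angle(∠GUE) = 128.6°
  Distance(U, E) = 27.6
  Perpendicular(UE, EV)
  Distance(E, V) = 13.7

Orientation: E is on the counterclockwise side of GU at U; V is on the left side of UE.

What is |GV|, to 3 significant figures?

64.8

∠GUE = 128.6°, so UE runs at -36.7° + (180° − 128.6°) = 14.7° from the x-axis; with |UE| = 27.6, E = U + 27.6·(cos 14.7°, sin 14.7°) = (67.5, -23.4). The perpendicularity gives EV at right angles to UE; with |EV| = 13.7 on the left of UE, V = E + 13.7·(-0.254, 0.967) = (64.0, -10.2). Then |GV| = |V − G| = 64.8.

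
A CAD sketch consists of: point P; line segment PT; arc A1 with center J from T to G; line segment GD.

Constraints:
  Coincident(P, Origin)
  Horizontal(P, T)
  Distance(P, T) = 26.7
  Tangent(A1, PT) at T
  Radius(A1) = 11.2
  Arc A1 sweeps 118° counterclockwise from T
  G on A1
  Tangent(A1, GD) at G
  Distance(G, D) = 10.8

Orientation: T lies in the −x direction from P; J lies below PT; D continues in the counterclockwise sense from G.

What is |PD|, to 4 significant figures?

40.85

P is at the origin; P and T share the same y with |PT| = 26.7 and T on the −x side, so T = (-26.70, 0.000). A1 meets PT tangentially, so JT is at right angles to PT, so J = T + (0, -11.2) = (-26.70, -11.20). On A1, T sits at bearing 90° from J; a 118° counterclockwise sweep puts G at bearing 208°, so G = J + 11.2·(cos 208°, sin 208°) = (-36.59, -16.46). The tangent condition forces JG to be normal to GD, so GD runs along (−sin 208°, cos 208°); with |GD| = 10.8, D = (-31.52, -25.99). Then |PD| = |D − P| = 40.85.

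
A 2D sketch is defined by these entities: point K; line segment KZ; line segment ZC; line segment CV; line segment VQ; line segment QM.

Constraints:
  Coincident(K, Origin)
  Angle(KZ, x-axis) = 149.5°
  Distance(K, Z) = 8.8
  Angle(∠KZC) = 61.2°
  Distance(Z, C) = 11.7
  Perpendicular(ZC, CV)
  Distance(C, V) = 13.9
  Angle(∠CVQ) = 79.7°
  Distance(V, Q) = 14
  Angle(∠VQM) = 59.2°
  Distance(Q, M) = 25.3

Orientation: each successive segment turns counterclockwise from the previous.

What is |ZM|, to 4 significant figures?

16.45

∠CVQ = 79.7° gives VQ at 98.60° from the x-axis; with |VQ| = 14.0, Q = (3.871, 6.202). ∠VQM = 59.2° gives QM at -140.6° from the x-axis; with |QM| = 25.3, M = (-15.68, -9.857). Then |ZM| = |M − Z| = 16.45.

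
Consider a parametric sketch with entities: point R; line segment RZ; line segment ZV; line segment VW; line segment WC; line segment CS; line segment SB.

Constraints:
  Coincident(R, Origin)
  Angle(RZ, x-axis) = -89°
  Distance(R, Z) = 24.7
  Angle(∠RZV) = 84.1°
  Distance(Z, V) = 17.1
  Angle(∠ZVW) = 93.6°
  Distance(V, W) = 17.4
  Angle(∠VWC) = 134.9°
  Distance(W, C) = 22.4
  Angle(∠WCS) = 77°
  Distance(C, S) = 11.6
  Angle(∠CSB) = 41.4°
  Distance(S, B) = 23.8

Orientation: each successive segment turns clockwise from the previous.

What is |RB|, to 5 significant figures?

18.118

R is at the origin; RZ runs at -89.0° with length 24.7, so Z = (0.43107, -24.696). ∠RZV = 84.1° gives ZV at 175.10° from the x-axis; with |ZV| = 17.1, V = (-16.606, -23.236). ∠ZVW = 93.6° gives VW at 88.700° from the x-axis; with |VW| = 17.4, W = (-16.212, -5.8401). ∠VWC = 134.9° gives WC at 43.600° from the x-axis; with |WC| = 22.4, C = (0.0097792, 9.6074). ∠WCS = 77.0° gives CS at -59.400° from the x-axis; with |CS| = 11.6, S = (5.9147, -0.37722). ∠CSB = 41.4° gives SB at 162.00° from the x-axis; with |SB| = 23.8, B = (-16.720, 6.9774). Then |RB| = |B − R| = 18.118.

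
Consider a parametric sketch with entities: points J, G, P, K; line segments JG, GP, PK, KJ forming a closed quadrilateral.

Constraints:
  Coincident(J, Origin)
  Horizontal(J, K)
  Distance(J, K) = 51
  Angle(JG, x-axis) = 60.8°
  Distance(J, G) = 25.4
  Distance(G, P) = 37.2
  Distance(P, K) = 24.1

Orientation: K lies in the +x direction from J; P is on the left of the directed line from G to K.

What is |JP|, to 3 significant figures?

55.1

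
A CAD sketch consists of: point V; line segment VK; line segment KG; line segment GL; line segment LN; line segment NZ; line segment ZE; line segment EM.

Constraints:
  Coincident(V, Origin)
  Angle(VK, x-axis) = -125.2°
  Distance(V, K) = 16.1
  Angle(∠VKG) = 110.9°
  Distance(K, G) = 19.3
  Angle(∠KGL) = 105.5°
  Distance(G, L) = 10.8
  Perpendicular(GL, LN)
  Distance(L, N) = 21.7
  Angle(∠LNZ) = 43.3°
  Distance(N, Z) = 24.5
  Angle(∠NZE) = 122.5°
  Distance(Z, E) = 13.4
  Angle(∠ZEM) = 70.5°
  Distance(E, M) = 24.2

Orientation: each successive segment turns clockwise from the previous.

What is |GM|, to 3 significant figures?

17.9

V is at the origin; VK runs at -125.2° with length 16.1, so K = (-9.28, -13.2). ∠VKG = 110.9° gives KG at 166° from the x-axis; with |KG| = 19.3, G = (-28.0, -8.39). ∠KGL = 105.5° gives GL at 91.2° from the x-axis; with |GL| = 10.8, L = (-28.2, 2.41). GL is perpendicular to LN, so LN runs at 1.20°; with |LN| = 21.7, N = (-6.51, 2.86). ∠LNZ = 43.3° gives NZ at -136° from the x-axis; with |NZ| = 24.5, Z = (-24.0, -14.3). ∠NZE = 122.5° gives ZE at 167° from the x-axis; with |ZE| = 13.4, E = (-37.0, -11.3). ∠ZEM = 70.5° gives EM at 57.5° from the x-axis; with |EM| = 24.2, M = (-24.0, 9.12). Then |GM| = |M − G| = 17.9.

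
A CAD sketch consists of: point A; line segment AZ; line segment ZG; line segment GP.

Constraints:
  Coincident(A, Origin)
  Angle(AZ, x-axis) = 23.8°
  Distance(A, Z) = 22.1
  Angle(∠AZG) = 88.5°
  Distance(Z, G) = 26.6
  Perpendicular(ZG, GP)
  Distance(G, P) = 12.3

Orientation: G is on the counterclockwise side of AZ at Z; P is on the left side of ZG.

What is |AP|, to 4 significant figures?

27.80

∠AZG = 88.5°, so ZG runs at 23.8° + (180° − 88.5°) = 115.3° from the x-axis; with |ZG| = 26.6, G = Z + 26.6·(cos 115.3°, sin 115.3°) = (8.853, 32.97). ZG is perpendicular to GP; with |GP| = 12.3 on the left of ZG, P = G + 12.3·(-0.9041, -0.4274) = (-2.267, 27.71). Then |AP| = |P − A| = 27.80.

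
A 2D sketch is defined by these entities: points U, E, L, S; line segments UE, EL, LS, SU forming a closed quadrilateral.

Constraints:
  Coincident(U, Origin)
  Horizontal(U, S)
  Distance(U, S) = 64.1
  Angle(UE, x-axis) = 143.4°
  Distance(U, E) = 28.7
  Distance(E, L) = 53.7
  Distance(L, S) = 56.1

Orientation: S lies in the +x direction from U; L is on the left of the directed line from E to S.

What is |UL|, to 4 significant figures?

47.76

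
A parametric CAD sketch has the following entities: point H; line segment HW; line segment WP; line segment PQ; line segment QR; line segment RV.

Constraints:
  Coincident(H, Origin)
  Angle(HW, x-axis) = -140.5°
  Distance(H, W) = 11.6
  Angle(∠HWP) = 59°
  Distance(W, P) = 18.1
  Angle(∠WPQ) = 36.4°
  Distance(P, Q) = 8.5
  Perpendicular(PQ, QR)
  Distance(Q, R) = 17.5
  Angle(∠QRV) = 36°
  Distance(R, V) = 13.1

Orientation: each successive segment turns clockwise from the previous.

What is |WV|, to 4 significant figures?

14.29

H is at the origin; HW runs at -140.5° with length 11.6, so W = (-8.951, -7.379). ∠HWP = 59.0° gives WP at 98.50° from the x-axis; with |WP| = 18.1, P = (-11.63, 10.52). ∠WPQ = 36.4° gives PQ at -45.10° from the x-axis; with |PQ| = 8.5, Q = (-5.626, 4.502). PQ is perpendicular to QR, so QR runs at -135.1°; with |QR| = 17.5, R = (-18.02, -7.851). ∠QRV = 36.0° gives RV at 80.90° from the x-axis; with |RV| = 13.1, V = (-15.95, 5.084). Then |WV| = |V − W| = 14.29.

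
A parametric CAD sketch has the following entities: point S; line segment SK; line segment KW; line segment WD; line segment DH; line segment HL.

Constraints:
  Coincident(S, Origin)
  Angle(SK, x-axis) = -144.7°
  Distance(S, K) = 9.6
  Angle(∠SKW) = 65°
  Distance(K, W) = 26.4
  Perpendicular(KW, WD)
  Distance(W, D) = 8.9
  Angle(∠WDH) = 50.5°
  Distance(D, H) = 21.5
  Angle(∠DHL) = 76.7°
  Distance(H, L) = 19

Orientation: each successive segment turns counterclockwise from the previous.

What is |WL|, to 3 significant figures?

16.3

S is at the origin; SK runs at -144.7° with length 9.6, so K = (-7.83, -5.55). ∠SKW = 65.0° gives KW at -29.7° from the x-axis; with |KW| = 26.4, W = (15.1, -18.6). The perpendicularity gives WD at right angles to KW, so WD runs at 60.3°; with |WD| = 8.9, D = (19.5, -10.9). ∠WDH = 50.5° gives DH at -170° from the x-axis; with |DH| = 21.5, H = (-1.68, -14.6). ∠DHL = 76.7° gives HL at -66.9° from the x-axis; with |HL| = 19.0, L = (5.77, -32.0). Then |WL| = |L − W| = 16.3.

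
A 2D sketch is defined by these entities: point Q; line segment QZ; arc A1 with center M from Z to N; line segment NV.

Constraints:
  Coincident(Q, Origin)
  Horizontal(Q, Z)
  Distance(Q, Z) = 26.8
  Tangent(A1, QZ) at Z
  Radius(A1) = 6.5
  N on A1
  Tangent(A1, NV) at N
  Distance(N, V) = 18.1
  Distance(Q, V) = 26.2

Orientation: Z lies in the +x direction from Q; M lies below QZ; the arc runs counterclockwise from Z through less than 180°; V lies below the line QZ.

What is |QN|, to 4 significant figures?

21.11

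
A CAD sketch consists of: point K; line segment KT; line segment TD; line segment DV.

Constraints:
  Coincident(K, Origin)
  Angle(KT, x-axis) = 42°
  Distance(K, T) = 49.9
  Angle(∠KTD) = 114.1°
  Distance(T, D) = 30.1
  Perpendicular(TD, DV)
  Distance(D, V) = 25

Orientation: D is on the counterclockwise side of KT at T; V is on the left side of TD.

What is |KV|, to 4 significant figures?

54.50

K is at the origin; KT runs at 42.0° with length 49.9, so T = 49.9·(cos 42.0°, sin 42.0°) = (37.08, 33.39). ∠KTD = 114.1°, so TD runs at 42.0° + (180° − 114.1°) = 107.9° from the x-axis; with |TD| = 30.1, D = T + 30.1·(cos 107.9°, sin 107.9°) = (27.83, 62.03). TD ⟂ DV; with |DV| = 25.0 on the left of TD, V = D + 25.0·(-0.9516, -0.3074) = (4.042, 54.35). Then |KV| = |V − K| = 54.50.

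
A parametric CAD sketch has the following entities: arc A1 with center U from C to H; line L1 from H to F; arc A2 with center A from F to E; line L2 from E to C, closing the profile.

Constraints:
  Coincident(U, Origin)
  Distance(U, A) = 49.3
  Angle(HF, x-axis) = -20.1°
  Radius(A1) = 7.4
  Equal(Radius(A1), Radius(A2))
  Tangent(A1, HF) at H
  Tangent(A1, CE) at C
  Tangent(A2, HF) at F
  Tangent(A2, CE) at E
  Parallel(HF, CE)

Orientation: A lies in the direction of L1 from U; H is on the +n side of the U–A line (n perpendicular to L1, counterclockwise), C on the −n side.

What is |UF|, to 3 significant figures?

49.9

The slot axis is L1's direction at -20.1°, so u = (cos -20.1°, sin -20.1°) = (0.939, -0.344) and n = (−sin -20.1°, cos -20.1°) = (0.344, 0.939). U is at the origin and A lies 49.3 along u from U, so A = 49.3·u = (46.3, -16.9). Tangency of A1 to both parallel lines with radius 7.4 puts H and C at U ± 7.4·n: H = (2.54, 6.95), C = (-2.54, -6.95). Equal radii place F and E the same way about A: F = A + 7.4·n = (48.8, -9.99), E = A − 7.4·n = (43.8, -23.9). Then |UF| = |F − U| = 49.9.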